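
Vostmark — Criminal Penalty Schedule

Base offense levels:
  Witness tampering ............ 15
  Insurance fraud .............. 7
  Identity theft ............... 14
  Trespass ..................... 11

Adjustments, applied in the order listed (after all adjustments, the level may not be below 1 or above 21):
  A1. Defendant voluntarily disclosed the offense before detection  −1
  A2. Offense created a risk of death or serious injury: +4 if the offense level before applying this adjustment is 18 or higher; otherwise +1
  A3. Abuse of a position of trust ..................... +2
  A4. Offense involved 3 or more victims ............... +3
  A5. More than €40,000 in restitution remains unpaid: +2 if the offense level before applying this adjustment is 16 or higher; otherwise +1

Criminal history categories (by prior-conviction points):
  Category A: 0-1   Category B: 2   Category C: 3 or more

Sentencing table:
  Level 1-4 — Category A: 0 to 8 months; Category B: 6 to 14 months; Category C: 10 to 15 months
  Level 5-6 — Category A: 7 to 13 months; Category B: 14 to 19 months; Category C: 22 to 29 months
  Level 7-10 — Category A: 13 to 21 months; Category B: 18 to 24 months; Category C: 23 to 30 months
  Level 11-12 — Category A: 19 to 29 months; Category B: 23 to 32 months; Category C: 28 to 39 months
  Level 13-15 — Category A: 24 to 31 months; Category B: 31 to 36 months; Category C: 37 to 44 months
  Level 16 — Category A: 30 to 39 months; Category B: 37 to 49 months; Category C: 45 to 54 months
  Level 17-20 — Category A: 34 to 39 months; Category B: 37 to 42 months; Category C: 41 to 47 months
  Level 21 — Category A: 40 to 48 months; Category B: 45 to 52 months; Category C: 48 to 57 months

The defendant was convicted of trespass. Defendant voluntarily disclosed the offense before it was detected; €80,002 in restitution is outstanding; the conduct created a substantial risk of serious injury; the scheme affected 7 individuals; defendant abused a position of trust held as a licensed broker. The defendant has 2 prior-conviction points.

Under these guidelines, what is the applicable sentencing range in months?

37-42 months

Base offense level for trespass: 11.
A1 applies: 11 − 1 = 10.
A2 applies (level before this adjustment is 10 < 18, so +1): 10 + 1 = 11.
A3 applies: 11 + 2 = 13.
A4 applies: 13 + 3 = 16.
A5 applies (level before this adjustment is 16 ≥ 16, so +2): 16 + 2 = 18.
Final offense level: 18.
Criminal history: 2 prior points → Category B (2).
Level 18 falls in the 17-20 band.
Grid: Level 17-20 × Category B = 37-42 months.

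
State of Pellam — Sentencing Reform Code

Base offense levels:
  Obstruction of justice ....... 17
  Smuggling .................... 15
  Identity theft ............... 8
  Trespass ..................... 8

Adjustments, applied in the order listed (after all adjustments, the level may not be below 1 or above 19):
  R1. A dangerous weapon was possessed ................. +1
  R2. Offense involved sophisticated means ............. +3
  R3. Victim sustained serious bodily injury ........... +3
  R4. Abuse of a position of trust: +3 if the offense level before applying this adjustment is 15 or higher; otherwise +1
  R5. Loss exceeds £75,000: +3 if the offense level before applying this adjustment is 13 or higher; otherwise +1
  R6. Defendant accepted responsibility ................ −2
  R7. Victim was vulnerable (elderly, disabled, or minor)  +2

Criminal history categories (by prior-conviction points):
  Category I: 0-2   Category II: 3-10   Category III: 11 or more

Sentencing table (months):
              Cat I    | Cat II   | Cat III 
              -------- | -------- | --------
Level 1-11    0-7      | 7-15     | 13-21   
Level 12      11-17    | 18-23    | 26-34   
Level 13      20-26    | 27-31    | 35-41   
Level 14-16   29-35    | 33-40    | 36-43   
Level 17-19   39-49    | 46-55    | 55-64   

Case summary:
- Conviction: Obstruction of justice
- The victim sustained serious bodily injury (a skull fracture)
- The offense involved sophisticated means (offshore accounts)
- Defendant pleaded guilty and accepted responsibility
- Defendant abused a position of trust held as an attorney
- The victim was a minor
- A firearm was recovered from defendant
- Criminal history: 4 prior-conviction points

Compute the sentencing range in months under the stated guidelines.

46-55 months

Base offense level for obstruction of justice: 17.
R1 applies: 17 + 1 = 18.
R2 applies: 18 + 3 = 21.
R3 applies: 21 + 3 = 24.
R4 applies (level before this adjustment is 24 ≥ 15, so +3): 24 + 3 = 27.
R5 does not apply.
R6 applies: 27 − 2 = 25.
R7 applies: 25 + 2 = 27.
Level 27 exceeds the maximum of 19; capped at 19.
Final offense level: 19.
Criminal history: 4 prior points → Category II (3-10).
Level 19 falls in the 17-19 band.
Grid: Level 17-19 × Category II = 46-55 months.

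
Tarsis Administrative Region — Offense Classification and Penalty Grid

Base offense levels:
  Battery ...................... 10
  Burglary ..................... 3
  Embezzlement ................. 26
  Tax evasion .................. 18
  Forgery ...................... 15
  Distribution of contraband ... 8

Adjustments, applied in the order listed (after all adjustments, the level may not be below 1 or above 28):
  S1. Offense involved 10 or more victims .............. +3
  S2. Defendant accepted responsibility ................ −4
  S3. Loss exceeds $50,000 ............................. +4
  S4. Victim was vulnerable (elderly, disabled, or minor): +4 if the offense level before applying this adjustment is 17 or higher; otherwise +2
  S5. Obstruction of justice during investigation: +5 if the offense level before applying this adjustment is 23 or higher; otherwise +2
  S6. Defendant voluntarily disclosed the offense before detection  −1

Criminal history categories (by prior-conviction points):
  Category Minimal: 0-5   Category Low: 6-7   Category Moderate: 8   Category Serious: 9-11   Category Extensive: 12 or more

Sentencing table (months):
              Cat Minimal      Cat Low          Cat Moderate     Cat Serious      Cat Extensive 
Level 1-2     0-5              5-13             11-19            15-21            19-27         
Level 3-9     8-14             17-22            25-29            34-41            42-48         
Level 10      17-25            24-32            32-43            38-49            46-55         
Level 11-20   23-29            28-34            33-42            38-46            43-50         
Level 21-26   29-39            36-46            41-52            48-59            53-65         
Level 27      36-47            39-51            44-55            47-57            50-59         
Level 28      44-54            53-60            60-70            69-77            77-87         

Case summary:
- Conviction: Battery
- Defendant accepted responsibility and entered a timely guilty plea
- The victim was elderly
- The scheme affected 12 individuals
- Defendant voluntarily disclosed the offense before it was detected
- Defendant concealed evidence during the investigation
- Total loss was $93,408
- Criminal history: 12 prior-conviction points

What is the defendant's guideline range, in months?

43-50 months

Base offense level for battery: 10.
S1 applies: 10 + 3 = 13.
S2 applies: 13 − 4 = 9.
S3 applies: 9 + 4 = 13.
S4 applies (level before this adjustment is 13 < 17, so +2): 13 + 2 = 15.
S5 applies (level before this adjustment is 15 < 23, so +2): 15 + 2 = 17.
S6 applies: 17 − 1 = 16.
Final offense level: 16.
Criminal history: 12 prior points → Category Extensive (12+).
Level 16 falls in the 11-20 band.
Grid: Level 11-20 × Category Extensive = 43-50 months.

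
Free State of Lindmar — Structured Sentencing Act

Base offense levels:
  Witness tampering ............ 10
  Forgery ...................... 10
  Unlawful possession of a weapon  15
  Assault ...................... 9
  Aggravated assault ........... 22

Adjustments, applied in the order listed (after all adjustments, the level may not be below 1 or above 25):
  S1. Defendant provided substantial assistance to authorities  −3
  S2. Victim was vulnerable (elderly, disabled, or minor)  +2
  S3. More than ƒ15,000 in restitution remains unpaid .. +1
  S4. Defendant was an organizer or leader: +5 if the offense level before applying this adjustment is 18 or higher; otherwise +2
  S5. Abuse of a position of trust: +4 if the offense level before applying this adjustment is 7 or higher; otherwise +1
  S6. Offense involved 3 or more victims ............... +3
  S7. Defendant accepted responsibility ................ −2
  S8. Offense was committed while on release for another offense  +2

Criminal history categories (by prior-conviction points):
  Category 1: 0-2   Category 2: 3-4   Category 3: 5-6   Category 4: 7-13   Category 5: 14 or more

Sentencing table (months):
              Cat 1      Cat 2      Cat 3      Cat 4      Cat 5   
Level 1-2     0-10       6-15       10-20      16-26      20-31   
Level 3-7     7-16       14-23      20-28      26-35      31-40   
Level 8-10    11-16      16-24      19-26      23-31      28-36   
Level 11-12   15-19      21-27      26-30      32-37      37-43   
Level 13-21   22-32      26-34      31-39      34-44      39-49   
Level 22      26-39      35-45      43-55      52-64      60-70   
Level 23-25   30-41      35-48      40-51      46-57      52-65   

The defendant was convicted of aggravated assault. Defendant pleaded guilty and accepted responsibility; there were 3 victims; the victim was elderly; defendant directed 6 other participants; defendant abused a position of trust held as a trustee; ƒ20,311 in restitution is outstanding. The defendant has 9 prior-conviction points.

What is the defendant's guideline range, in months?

46-57 months

Base offense level for aggravated assault: 22.
S1 does not apply.
S2 applies: 22 + 2 = 24.
S3 applies: 24 + 1 = 25.
S4 applies (level before this adjustment is 25 ≥ 18, so +5): 25 + 5 = 30.
S5 applies (level before this adjustment is 30 ≥ 7, so +4): 30 + 4 = 34.
S6 applies: 34 + 3 = 37.
S7 applies: 37 − 2 = 35.
S8 does not apply.
Level 35 exceeds the maximum of 25; capped at 25.
Final offense level: 25.
Criminal history: 9 prior points → Category 4 (7-13).
Level 25 falls in the 23-25 band.
Grid: Level 23-25 × Category 4 = 46-57 months.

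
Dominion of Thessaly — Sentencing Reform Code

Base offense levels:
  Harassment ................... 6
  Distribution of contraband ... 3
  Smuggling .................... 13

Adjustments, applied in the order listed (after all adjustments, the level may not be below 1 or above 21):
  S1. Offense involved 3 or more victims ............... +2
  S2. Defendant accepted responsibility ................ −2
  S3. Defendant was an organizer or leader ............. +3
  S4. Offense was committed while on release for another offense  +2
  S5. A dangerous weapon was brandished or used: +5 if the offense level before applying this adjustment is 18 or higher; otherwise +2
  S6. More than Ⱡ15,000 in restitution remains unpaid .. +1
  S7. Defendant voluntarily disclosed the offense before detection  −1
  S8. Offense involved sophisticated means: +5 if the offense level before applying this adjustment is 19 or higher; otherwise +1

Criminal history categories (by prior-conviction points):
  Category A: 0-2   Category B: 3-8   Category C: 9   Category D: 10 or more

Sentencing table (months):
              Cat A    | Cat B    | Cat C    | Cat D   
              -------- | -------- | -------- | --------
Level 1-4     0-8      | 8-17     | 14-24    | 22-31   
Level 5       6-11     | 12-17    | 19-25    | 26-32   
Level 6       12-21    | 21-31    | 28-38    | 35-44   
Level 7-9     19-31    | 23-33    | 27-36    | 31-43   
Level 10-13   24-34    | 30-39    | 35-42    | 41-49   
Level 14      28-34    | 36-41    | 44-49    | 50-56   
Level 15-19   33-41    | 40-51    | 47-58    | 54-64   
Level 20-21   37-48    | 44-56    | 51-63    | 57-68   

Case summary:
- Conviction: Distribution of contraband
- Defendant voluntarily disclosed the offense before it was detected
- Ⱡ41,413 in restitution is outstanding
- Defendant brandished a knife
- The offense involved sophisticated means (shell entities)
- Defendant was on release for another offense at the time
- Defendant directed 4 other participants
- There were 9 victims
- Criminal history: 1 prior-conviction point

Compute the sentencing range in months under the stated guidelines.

24-34 months

Base offense level for distribution of contraband: 3.
S1 applies: 3 + 2 = 5.
S3 applies: 5 + 3 = 8.
S4 applies: 8 + 2 = 10.
S5 applies (level before this adjustment is 10 < 18, so +2): 10 + 2 = 12.
S6 applies: 12 + 1 = 13.
S7 applies: 13 − 1 = 12.
S8 applies (level before this adjustment is 12 < 19, so +1): 12 + 1 = 13.
Final offense level: 13.
Criminal history: 1 prior point → Category A (0-2).
Level 13 falls in the 10-13 band.
Grid: Level 10-13 × Category A = 24-34 months.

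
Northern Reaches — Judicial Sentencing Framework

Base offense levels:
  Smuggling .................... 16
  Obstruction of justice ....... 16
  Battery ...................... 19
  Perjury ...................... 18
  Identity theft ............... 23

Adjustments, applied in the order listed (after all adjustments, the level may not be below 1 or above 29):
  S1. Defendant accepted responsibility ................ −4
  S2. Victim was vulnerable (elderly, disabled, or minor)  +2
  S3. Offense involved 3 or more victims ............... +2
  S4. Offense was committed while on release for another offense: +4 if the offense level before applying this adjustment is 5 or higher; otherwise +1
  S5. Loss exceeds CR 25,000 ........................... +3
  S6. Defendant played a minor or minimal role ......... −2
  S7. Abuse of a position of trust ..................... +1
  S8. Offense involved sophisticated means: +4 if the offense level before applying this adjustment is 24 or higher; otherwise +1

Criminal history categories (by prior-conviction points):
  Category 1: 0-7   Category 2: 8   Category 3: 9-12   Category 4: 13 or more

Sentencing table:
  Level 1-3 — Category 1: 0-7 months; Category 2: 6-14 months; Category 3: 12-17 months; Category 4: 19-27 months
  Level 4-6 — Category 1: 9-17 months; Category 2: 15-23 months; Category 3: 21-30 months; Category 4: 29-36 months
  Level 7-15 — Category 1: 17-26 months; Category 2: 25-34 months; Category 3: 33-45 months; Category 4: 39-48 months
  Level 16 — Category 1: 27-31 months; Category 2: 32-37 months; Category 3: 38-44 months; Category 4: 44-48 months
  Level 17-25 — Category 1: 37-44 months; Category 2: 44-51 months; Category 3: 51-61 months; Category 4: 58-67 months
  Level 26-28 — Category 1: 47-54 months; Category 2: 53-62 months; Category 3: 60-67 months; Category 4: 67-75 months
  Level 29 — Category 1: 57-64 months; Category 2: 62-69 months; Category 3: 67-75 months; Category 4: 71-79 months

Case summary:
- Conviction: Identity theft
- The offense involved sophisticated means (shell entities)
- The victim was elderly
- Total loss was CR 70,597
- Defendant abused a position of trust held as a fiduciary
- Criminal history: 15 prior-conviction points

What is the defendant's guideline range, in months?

Base offense level for identity theft: 23.
S2 applies: 23 + 2 = 25.
S3 does not apply.
S5 applies: 25 + 3 = 28.
S6 does not apply.
S7 applies: 28 + 1 = 29.
S8 applies (level before this adjustment is 29 ≥ 24, so +4): 29 + 4 = 33.
Level 33 exceeds the maximum of 29; capped at 29.
Final offense level: 29.
Criminal history: 15 prior points → Category 4 (13+).
Level 29 falls in the 29 band.
Grid: Level 29 × Category 4 = 71-79 months.

71-79 months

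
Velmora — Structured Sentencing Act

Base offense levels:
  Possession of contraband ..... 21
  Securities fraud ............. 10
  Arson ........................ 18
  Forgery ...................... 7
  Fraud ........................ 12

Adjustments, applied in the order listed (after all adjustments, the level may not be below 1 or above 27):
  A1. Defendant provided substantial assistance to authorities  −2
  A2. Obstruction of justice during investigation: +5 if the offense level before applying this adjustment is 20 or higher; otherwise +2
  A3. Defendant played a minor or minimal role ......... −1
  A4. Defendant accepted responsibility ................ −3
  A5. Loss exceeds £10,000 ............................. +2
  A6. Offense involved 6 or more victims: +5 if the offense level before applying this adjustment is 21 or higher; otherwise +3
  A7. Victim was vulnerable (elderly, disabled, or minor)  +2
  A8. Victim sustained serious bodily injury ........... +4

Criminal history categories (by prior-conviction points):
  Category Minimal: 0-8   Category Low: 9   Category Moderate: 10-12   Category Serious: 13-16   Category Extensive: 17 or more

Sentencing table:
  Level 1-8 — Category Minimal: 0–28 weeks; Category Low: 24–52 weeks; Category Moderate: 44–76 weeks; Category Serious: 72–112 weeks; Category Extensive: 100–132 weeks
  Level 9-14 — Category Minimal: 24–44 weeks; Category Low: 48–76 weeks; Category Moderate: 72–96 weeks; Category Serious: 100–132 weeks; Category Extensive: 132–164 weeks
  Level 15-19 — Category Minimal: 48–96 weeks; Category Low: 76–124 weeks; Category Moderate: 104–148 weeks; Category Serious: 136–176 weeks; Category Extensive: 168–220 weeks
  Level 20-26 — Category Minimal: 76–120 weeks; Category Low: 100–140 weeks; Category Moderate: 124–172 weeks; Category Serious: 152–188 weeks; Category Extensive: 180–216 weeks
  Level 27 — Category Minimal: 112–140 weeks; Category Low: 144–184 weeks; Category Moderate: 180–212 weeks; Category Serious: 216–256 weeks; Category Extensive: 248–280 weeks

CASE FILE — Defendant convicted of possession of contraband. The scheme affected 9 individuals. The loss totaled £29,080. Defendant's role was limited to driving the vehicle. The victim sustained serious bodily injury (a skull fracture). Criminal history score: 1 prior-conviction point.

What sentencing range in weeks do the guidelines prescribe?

112-140 weeks

Base offense level for possession of contraband: 21.
A2 does not apply.
A3 applies: 21 − 1 = 20.
A4 does not apply.
A5 applies: 20 + 2 = 22.
A6 applies (level before this adjustment is 22 ≥ 21, so +5): 22 + 5 = 27.
A7 does not apply.
A8 applies: 27 + 4 = 31.
Level 31 exceeds the maximum of 27; capped at 27.
Final offense level: 27.
Criminal history: 1 prior point → Category Minimal (0-8).
Level 27 falls in the 27 band.
Grid: Level 27 × Category Minimal = 112-140 weeks.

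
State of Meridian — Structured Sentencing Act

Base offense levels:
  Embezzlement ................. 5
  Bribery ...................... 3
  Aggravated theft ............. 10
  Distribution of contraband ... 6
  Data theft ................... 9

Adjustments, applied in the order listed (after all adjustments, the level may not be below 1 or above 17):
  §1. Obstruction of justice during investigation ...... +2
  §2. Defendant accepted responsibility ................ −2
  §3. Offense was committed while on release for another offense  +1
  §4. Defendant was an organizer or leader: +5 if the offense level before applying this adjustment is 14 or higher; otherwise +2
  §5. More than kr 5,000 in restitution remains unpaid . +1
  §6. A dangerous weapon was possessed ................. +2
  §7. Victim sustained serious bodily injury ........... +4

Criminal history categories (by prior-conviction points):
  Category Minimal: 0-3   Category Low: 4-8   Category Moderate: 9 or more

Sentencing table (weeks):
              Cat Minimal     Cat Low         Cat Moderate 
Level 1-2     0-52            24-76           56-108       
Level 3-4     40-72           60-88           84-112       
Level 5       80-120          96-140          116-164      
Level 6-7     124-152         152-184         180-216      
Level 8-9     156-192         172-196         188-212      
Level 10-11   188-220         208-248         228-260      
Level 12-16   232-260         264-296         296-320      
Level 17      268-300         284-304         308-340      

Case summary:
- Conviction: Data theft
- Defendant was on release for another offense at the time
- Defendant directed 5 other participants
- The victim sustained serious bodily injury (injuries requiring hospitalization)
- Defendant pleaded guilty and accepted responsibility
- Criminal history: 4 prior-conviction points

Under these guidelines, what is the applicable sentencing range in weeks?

264-296 weeks

Base offense level for data theft: 9.
§1 does not apply.
§2 applies: 9 − 2 = 7.
§3 applies: 7 + 1 = 8.
§4 applies (level before this adjustment is 8 < 14, so +2): 8 + 2 = 10.
§7 applies: 10 + 4 = 14.
Final offense level: 14.
Criminal history: 4 prior points → Category Low (4-8).
Level 14 falls in the 12-16 band.
Grid: Level 12-16 × Category Low = 264-296 weeks.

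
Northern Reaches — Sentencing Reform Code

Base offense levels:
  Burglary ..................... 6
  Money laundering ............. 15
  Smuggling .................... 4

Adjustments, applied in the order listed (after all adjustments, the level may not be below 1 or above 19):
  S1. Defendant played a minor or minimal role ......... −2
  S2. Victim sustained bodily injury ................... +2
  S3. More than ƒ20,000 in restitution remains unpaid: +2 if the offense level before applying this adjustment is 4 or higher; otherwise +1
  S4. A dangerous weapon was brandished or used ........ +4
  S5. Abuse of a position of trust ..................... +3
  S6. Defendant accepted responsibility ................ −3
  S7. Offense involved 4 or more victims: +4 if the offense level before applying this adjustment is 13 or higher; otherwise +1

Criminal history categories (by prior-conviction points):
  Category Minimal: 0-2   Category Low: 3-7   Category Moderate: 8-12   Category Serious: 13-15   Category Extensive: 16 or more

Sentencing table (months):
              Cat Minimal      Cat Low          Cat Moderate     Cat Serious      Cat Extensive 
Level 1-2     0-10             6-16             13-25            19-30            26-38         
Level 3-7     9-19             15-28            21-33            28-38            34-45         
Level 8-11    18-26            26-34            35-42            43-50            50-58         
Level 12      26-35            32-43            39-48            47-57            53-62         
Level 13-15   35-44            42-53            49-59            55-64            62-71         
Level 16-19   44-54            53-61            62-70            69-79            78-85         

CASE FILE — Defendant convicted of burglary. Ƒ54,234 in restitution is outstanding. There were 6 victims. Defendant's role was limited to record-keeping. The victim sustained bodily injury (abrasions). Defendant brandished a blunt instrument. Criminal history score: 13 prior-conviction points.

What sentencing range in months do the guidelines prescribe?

55-64 months

Base offense level for burglary: 6.
S1 applies: 6 − 2 = 4.
S2 applies: 4 + 2 = 6.
S3 applies (level before this adjustment is 6 ≥ 4, so +2): 6 + 2 = 8.
S4 applies: 8 + 4 = 12.
S7 applies (level before this adjustment is 12 < 13, so +1): 12 + 1 = 13.
Final offense level: 13.
Criminal history: 13 prior points → Category Serious (13-15).
Level 13 falls in the 13-15 band.
Grid: Level 13-15 × Category Serious = 55-64 months.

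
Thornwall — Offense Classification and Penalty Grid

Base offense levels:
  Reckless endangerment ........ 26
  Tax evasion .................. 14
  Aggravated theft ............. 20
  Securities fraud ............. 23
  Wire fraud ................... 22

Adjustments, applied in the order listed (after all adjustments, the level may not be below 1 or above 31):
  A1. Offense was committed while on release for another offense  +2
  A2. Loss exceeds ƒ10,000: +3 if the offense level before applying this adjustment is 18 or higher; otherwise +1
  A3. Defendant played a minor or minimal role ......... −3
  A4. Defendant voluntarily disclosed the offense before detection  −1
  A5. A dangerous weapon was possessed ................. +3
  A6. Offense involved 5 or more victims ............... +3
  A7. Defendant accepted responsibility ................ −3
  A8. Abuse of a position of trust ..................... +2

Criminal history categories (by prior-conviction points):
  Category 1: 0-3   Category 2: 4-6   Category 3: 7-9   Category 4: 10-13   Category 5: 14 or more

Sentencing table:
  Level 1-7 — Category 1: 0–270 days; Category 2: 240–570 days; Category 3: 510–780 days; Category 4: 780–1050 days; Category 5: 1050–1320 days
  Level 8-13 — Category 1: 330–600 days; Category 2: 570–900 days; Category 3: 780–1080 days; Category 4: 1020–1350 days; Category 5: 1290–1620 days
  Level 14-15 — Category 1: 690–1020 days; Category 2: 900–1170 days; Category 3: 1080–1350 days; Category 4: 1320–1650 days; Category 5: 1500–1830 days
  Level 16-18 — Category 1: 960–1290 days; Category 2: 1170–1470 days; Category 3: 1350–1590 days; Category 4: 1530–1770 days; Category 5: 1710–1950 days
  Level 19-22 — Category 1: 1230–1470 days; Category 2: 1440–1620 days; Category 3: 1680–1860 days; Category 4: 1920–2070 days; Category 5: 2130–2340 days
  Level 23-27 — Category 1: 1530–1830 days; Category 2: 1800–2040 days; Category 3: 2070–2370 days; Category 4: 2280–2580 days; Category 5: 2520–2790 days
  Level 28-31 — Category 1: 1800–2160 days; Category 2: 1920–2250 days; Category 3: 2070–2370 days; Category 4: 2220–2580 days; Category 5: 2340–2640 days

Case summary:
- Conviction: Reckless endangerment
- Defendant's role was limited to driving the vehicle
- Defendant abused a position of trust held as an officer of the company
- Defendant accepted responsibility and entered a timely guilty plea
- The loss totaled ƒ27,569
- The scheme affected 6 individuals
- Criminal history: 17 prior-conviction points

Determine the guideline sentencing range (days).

Base offense level for reckless endangerment: 26.
A1 does not apply.
A2 applies (level before this adjustment is 26 ≥ 18, so +3): 26 + 3 = 29.
A3 applies: 29 − 3 = 26.
A4 does not apply.
A5 does not apply.
A6 applies: 26 + 3 = 29.
A7 applies: 29 − 3 = 26.
A8 applies: 26 + 2 = 28.
Final offense level: 28.
Criminal history: 17 prior points → Category 5 (14+).
Level 28 falls in the 28-31 band.
Grid: Level 28-31 × Category 5 = 2340-2640 days.

2340-2640 days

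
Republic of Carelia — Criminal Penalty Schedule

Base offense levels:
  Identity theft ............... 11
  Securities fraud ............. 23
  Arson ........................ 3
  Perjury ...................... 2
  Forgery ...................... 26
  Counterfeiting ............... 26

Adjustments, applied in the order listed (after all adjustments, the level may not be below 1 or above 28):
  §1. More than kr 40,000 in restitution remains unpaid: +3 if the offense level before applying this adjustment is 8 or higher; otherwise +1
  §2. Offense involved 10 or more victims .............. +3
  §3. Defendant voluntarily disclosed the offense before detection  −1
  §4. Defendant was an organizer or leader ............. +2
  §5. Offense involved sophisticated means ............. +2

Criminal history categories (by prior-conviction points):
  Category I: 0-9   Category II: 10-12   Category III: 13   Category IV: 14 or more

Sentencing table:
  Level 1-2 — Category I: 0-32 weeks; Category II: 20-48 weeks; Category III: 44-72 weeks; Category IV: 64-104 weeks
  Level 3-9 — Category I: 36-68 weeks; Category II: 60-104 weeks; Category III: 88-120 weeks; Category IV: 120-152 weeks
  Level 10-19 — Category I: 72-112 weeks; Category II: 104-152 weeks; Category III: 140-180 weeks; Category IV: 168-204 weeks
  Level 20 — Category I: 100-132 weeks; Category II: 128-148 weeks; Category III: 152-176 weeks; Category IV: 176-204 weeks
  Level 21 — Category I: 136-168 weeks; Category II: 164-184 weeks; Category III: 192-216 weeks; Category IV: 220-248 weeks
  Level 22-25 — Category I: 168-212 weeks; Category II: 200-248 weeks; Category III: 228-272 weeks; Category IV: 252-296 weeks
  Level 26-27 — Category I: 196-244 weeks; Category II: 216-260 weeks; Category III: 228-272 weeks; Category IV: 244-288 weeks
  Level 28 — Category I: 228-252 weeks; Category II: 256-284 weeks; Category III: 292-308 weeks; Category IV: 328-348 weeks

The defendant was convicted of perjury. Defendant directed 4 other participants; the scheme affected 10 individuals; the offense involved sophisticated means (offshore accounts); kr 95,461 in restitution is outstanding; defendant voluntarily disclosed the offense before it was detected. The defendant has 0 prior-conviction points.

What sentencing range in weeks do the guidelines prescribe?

Base offense level for perjury: 2.
§1 applies (level before this adjustment is 2 < 8, so +1): 2 + 1 = 3.
§2 applies: 3 + 3 = 6.
§3 applies: 6 − 1 = 5.
§4 applies: 5 + 2 = 7.
§5 applies: 7 + 2 = 9.
Final offense level: 9.
Criminal history: 0 prior points → Category I (0-9).
Level 9 falls in the 3-9 band.
Grid: Level 3-9 × Category I = 36-68 weeks.

36-68 weeks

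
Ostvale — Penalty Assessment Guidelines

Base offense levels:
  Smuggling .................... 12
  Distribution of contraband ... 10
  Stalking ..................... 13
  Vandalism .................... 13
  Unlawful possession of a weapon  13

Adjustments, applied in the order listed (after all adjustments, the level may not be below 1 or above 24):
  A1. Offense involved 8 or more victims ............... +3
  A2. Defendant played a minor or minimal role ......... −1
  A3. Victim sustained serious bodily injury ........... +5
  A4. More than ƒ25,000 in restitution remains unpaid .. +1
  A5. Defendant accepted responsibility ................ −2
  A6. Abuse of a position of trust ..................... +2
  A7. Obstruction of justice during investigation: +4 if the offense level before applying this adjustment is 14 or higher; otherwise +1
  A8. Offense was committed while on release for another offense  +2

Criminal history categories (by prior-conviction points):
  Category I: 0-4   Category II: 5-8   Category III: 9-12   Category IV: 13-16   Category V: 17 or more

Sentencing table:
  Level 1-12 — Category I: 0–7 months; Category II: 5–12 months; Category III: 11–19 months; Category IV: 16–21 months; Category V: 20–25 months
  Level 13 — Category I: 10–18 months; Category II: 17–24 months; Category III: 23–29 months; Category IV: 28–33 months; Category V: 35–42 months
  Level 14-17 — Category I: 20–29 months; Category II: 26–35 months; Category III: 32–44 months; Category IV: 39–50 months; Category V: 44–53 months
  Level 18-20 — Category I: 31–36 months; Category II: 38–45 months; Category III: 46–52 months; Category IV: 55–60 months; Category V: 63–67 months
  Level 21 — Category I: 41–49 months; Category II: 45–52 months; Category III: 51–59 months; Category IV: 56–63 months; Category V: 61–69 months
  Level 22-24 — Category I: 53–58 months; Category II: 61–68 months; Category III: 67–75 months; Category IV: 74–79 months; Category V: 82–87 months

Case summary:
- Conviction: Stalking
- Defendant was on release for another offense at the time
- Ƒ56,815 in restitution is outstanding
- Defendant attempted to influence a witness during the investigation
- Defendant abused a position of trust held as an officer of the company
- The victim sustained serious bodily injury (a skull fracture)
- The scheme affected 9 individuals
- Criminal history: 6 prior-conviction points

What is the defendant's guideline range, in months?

Base offense level for stalking: 13.
A1 applies: 13 + 3 = 16.
A3 applies: 16 + 5 = 21.
A4 applies: 21 + 1 = 22.
A6 applies: 22 + 2 = 24.
A7 applies (level before this adjustment is 24 ≥ 14, so +4): 24 + 4 = 28.
A8 applies: 28 + 2 = 30.
Level 30 exceeds the maximum of 24; capped at 24.
Final offense level: 24.
Criminal history: 6 prior points → Category II (5-8).
Level 24 falls in the 22-24 band.
Grid: Level 22-24 × Category II = 61-68 months.

61-68 months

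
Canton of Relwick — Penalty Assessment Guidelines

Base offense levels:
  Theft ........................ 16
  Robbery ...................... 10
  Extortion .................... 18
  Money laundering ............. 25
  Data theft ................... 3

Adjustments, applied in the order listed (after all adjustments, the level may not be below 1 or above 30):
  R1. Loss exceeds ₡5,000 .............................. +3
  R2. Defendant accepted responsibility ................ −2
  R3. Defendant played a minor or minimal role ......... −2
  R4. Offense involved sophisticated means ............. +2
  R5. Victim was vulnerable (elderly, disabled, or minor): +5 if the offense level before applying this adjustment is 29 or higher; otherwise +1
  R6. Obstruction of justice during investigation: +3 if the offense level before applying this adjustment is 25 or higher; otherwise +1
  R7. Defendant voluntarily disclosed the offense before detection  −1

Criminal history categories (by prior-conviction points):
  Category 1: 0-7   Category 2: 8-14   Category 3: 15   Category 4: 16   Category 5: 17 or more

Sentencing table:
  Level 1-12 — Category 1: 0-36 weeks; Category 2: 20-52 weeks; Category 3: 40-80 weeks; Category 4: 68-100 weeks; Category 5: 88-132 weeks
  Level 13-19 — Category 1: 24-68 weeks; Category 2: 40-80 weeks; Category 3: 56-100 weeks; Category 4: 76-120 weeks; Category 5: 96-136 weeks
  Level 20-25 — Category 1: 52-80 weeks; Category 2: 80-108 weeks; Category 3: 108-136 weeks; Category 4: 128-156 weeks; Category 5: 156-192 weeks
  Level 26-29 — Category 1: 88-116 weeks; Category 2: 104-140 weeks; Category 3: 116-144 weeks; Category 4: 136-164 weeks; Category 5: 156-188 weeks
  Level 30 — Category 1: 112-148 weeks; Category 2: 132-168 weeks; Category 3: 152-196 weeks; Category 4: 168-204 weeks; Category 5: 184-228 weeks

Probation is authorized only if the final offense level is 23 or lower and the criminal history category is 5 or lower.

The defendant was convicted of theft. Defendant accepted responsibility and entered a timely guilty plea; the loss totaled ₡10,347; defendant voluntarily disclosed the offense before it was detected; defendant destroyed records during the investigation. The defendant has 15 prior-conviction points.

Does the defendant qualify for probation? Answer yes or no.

Yes

Base offense level for theft: 16.
R1 applies: 16 + 3 = 19.
R2 applies: 19 − 2 = 17.
R3 does not apply.
R4 does not apply.
R5 does not apply.
R6 applies (level before this adjustment is 17 < 25, so +1): 17 + 1 = 18.
R7 applies: 18 − 1 = 17.
Final offense level: 17.
Criminal history: 15 prior points → Category 3 (15).
Level 17 falls in the 13-19 band.
Grid: Level 13-19 × Category 3 = 56-100 weeks.
Probation check: level 17 ≤ 23 and category 3 ≤ 5 → eligible.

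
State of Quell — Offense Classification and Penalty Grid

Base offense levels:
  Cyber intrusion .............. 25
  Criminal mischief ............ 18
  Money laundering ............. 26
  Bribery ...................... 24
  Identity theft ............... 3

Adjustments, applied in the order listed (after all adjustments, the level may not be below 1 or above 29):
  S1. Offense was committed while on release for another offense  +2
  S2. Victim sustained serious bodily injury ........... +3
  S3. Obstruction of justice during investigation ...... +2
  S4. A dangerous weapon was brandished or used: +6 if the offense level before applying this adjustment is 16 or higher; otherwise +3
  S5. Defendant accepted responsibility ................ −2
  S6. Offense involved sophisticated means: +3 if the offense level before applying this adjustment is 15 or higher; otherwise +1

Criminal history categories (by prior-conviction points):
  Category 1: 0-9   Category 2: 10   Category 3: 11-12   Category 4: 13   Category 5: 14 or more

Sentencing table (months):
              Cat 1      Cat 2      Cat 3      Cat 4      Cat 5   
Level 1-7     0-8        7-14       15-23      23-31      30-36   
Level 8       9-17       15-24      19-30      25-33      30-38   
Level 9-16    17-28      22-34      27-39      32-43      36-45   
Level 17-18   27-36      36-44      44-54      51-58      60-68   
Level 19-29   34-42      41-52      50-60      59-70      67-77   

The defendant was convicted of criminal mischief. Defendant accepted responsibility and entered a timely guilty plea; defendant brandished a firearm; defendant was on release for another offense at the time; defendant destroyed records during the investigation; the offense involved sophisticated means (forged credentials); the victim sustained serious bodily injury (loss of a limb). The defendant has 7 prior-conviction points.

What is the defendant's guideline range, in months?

Base offense level for criminal mischief: 18.
S1 applies: 18 + 2 = 20.
S2 applies: 20 + 3 = 23.
S3 applies: 23 + 2 = 25.
S4 applies (level before this adjustment is 25 ≥ 16, so +6): 25 + 6 = 31.
S5 applies: 31 − 2 = 29.
S6 applies (level before this adjustment is 29 ≥ 15, so +3): 29 + 3 = 32.
Level 32 exceeds the maximum of 29; capped at 29.
Final offense level: 29.
Criminal history: 7 prior points → Category 1 (0-9).
Level 29 falls in the 19-29 band.
Grid: Level 19-29 × Category 1 = 34-42 months.

34-42 months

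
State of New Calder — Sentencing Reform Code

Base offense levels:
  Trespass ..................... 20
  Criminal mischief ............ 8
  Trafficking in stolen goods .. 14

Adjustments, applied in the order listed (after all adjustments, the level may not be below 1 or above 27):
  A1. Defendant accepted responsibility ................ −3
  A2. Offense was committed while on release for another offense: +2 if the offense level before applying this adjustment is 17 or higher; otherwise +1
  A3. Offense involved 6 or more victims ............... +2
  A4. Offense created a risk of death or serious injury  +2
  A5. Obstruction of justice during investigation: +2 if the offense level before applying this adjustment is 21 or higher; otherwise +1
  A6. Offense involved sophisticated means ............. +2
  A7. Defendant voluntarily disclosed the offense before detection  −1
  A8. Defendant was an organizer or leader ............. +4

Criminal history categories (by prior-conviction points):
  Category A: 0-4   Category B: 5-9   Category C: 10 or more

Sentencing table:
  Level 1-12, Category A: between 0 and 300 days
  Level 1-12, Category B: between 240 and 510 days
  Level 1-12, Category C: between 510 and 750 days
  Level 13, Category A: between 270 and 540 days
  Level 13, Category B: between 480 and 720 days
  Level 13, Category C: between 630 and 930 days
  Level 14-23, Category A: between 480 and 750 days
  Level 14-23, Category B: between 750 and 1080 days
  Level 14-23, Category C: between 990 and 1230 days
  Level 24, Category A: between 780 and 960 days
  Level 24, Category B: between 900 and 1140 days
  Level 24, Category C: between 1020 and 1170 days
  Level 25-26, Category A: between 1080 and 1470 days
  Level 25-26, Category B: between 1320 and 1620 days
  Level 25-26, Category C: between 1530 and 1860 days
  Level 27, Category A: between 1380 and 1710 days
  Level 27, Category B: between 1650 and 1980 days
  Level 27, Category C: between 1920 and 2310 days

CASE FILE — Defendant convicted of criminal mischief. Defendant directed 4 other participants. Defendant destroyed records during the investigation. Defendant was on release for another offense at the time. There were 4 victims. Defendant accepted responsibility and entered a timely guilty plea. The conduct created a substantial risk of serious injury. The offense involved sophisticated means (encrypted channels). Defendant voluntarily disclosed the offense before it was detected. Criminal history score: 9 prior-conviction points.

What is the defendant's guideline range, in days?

750-1080 days

Base offense level for criminal mischief: 8.
A1 applies: 8 − 3 = 5.
A2 applies (level before this adjustment is 5 < 17, so +1): 5 + 1 = 6.
A3 does not apply.
A4 applies: 6 + 2 = 8.
A5 applies (level before this adjustment is 8 < 21, so +1): 8 + 1 = 9.
A6 applies: 9 + 2 = 11.
A7 applies: 11 − 1 = 10.
A8 applies: 10 + 4 = 14.
Final offense level: 14.
Criminal history: 9 prior points → Category B (5-9).
Level 14 falls in the 14-23 band.
Grid: Level 14-23 × Category B = 750-1080 days.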